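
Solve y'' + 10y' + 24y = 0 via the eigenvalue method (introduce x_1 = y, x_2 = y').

Let x_1 = y, x_2 = y'. Then x_1' = x_2 and x_2' = -24x_1 - 10x_2.
A = [[0,1],[-24,-10]]; det(A-λI) = λ^2 + 10λ + 24.
Eigenvalues λ = -6, -4 with eigenvectors (1,-6), (1,-4).

y(t) = c_1e^(-6t) + c_2e^(-4t)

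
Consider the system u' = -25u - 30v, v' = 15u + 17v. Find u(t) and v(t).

Coefficient matrix A = [[-25, -30], [15, 17]].
Characteristic polynomial det(A - λI) = λ^2 + 8λ + 25 = 0.
Eigenvalues λ = -4 ± 3i (complex conjugate pair).
For λ=-4+3i: an eigenvector is (3,-2) - i(-1,1) = (3 + i, -2 - i).
A real fundamental pair from Re and Im of e^((-4+3i)t)v: X_1 = e^(-4t)(cos(3t)·(3,-2) + sin(3t)·(-1,1)), X_2 = e^(-4t)(sin(3t)·(3,-2) - cos(3t)·(-1,1)).
General solution: K_1X_1 + K_2X_2.

u(t) = -K_1e^(-4t)sin(3t) + 3K_1e^(-4t)cos(3t) + 3K_2e^(-4t)sin(3t) + K_2e^(-4t)cos(3t), v(t) = K_1e^(-4t)sin(3t) - 2K_1e^(-4t)cos(3t) - 2K_2e^(-4t)sin(3t) - K_2e^(-4t)cos(3t)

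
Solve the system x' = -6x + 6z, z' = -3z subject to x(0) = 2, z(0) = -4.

Coefficient matrix A = [[-6, 6], [0, -3]].
Characteristic polynomial det(A - λI) = λ^2 + 9λ + 18 = 0.
Eigenvalues λ = -3, -6.
For λ=-3: (A-λI) row 1 is [-3, 6], so an eigenvector is (2, 1).
For λ=-6: (A-λI) row 1 is [0, 6], so an eigenvector is (1, 0).
General solution: K_1e^(-3t)(2,1) + K_2e^(-6t)(1,0).
Applying x(0)=2, z(0)=-4 gives K_1=-4, K_2=10.

x(t) = -8e^(-3t) + 10e^(-6t), z(t) = -4e^(-3t)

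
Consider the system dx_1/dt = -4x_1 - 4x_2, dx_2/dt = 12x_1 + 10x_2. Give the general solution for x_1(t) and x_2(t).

x_1(t) = -2C_1e^(2t) - C_2e^(4t), x_2(t) = 3C_1e^(2t) + 2C_2e^(4t)

Coefficient matrix A = [[-4, -4], [12, 10]].
Characteristic polynomial det(A - λI) = λ^2 - 6λ + 8 = 0.
Eigenvalues λ = 2, 4.
For λ=2: (A-λI) row 1 is [-6, -4], so an eigenvector is (-2, 3).
For λ=4: (A-λI) row 1 is [-8, -4], so an eigenvector is (-1, 2).
General solution: C_1e^(2t)(-2,3) + C_2e^(4t)(-1,2).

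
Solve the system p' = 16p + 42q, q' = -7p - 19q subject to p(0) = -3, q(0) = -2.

Coefficient matrix A = [[16, 42], [-7, -19]].
Characteristic polynomial det(A - λI) = λ^2 + 3λ - 10 = 0.
Eigenvalues λ = 2, -5.
For λ=2: (A-λI) row 1 is [14, 42], so an eigenvector is (3, -1).
For λ=-5: (A-λI) row 1 is [21, 42], so an eigenvector is (-2, 1).
General solution: C_1e^(2t)(3,-1) + C_2e^(-5t)(-2,1).
Applying p(0)=-3, q(0)=-2 gives C_1=-7, C_2=-9.

p(t) = -21e^(2t) + 18e^(-5t), q(t) = 7e^(2t) - 9e^(-5t)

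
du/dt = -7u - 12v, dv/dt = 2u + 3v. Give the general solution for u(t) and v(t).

Coefficient matrix A = [[-7, -12], [2, 3]].
Characteristic polynomial det(A - λI) = λ^2 + 4λ + 3 = 0.
Eigenvalues λ = -3, -1.
For λ=-3: (A-λI) row 1 is [-4, -12], so an eigenvector is (-3, 1).
For λ=-1: (A-λI) row 1 is [-6, -12], so an eigenvector is (2, -1).
General solution: K_1e^(-3t)(-3,1) + K_2e^(-t)(2,-1).

u(t) = -3K_1e^(-3t) + 2K_2e^(-t), v(t) = K_1e^(-3t) - K_2e^(-t)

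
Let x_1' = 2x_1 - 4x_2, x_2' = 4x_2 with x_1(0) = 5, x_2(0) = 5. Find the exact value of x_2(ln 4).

1280

A = [[2,-4],[0,4]]; eigenvalues λ = 2, 4.
Eigenvectors: (1,0) for λ=2, (2,-1) for λ=4.
From the initial condition, c_1 = 15, c_2 = -5.
x_2(ln 4) = (15)(4^2)(0) + (-5)(4^4)(-1) = 1280.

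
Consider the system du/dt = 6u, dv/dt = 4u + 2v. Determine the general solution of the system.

u(t) = c_2e^(6t), v(t) = -c_1e^(2t) + c_2e^(6t)

Coefficient matrix A = [[6, 0], [4, 2]].
Characteristic polynomial det(A - λI) = λ^2 - 8λ + 12 = 0.
Eigenvalues λ = 2, 6.
For λ=2: (A-λI) row 1 is [4, 0], so an eigenvector is (0, -1).
For λ=6: (A-λI) row 2 is [4, -4], so an eigenvector is (1, 1).
General solution: c_1e^(2t)(0,-1) + c_2e^(6t)(1,1).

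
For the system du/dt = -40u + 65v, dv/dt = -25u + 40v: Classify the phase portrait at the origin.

center

A = [[-40,65],[-25,40]]; det(A-λI) = λ^2 + 25.
λ = 0 ± 5i: zero real part.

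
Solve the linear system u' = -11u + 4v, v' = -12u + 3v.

Coefficient matrix A = [[-11, 4], [-12, 3]].
Characteristic polynomial det(A - λI) = λ^2 + 8λ + 15 = 0.
Eigenvalues λ = -5, -3.
For λ=-5: (A-λI) row 1 is [-6, 4], so an eigenvector is (-2, -3).
For λ=-3: (A-λI) row 1 is [-8, 4], so an eigenvector is (1, 2).
General solution: C_1e^(-5t)(-2,-3) + C_2e^(-3t)(1,2).

u(t) = -2C_1e^(-5t) + C_2e^(-3t), v(t) = -3C_1e^(-5t) + 2C_2e^(-3t)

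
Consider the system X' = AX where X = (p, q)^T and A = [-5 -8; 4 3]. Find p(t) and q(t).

Coefficient matrix A = [[-5, -8], [4, 3]].
Characteristic polynomial det(A - λI) = λ^2 + 2λ + 17 = 0.
Eigenvalues λ = -1 ± 4i (complex conjugate pair).
For λ=-1+4i: an eigenvector is (1,0) - i(-1,1) = (1 + i, 0 - i).
A real fundamental pair from Re and Im of e^((-1+4i)t)v: X_1 = e^(-t)(cos(4t)·(1,0) + sin(4t)·(-1,1)), X_2 = e^(-t)(sin(4t)·(1,0) - cos(4t)·(-1,1)).
General solution: c_1X_1 + c_2X_2.

p(t) = -c_1e^(-t)sin(4t) + c_1e^(-t)cos(4t) + c_2e^(-t)sin(4t) + c_2e^(-t)cos(4t), q(t) = c_1e^(-t)sin(4t) - c_2e^(-t)cos(4t)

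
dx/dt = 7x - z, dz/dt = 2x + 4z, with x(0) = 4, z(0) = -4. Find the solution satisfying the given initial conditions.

Coefficient matrix A = [[7, -1], [2, 4]].
Characteristic polynomial det(A - λI) = λ^2 - 11λ + 30 = 0.
Eigenvalues λ = 5, 6.
For λ=5: (A-λI) row 1 is [2, -1], so an eigenvector is (-1, -2).
For λ=6: (A-λI) row 1 is [1, -1], so an eigenvector is (1, 1).
General solution: K_1e^(5t)(-1,-2) + K_2e^(6t)(1,1).
Applying x(0)=4, z(0)=-4 gives K_1=8, K_2=12.

x(t) = 12e^(6t) - 8e^(5t), z(t) = 12e^(6t) - 16e^(5t)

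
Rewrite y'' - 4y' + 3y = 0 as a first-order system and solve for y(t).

y(t) = c_1e^(t) + c_2e^(3t)

Let x_1 = y, x_2 = y'. Then x_1' = x_2 and x_2' = -3x_1 + 4x_2.
A = [[0,1],[-3,4]]; det(A-λI) = λ^2 - 4λ + 3.
Eigenvalues λ = 1, 3 with eigenvectors (1,1), (1,3).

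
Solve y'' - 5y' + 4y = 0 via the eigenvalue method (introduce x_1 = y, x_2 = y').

Let x_1 = y, x_2 = y'. Then x_1' = x_2 and x_2' = -4x_1 + 5x_2.
A = [[0,1],[-4,5]]; det(A-λI) = λ^2 - 5λ + 4.
Eigenvalues λ = 4, 1 with eigenvectors (1,4), (1,1).

y(t) = C_1e^(4t) + C_2e^(t)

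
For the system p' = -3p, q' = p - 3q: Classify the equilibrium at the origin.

A = [[-3,0],[1,-3]]; det(A-λI) = λ^2 + 6λ + 9.
repeated λ = -3 with a single eigenvector.

stable improper node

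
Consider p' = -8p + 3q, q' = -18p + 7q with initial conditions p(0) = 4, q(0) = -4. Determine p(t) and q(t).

p(t) = -12e^(t) + 16e^(-2t), q(t) = -36e^(t) + 32e^(-2t)

Coefficient matrix A = [[-8, 3], [-18, 7]].
Characteristic polynomial det(A - λI) = λ^2 + λ - 2 = 0.
Eigenvalues λ = 1, -2.
For λ=1: (A-λI) row 1 is [-9, 3], so an eigenvector is (-1, -3).
For λ=-2: (A-λI) row 1 is [-6, 3], so an eigenvector is (1, 2).
General solution: c_1e^(t)(-1,-3) + c_2e^(-2t)(1,2).
Applying p(0)=4, q(0)=-4 gives c_1=12, c_2=16.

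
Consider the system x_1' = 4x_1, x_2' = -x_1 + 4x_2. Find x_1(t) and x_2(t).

Coefficient matrix A = [[4, 0], [-1, 4]].
Characteristic polynomial det(A - λI) = λ^2 - 8λ + 16 = 0.
Single eigenvalue λ = 4 with algebraic multiplicity 2.
Eigenvector v = (0,-1); generalized eigenvector w with (A-λI)w=v is (1,-2).
General solution: e^(4t)[c_1·v + c_2·(t·v + w)].

x_1(t) = c_2e^(4t), x_2(t) = -c_1e^(4t) - c_2te^(4t) - 2c_2e^(4t)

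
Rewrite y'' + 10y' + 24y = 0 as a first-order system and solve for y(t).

Let x_1 = y, x_2 = y'. Then x_1' = x_2 and x_2' = -24x_1 - 10x_2.
A = [[0,1],[-24,-10]]; det(A-λI) = λ^2 + 10λ + 24.
Eigenvalues λ = -4, -6 with eigenvectors (1,-4), (1,-6).

y(t) = K_1e^(-4t) + K_2e^(-6t)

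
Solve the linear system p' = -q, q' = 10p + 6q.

p(t) = K_1e^(3t)cos(t) + K_2e^(3t)sin(t), q(t) = K_1e^(3t)sin(t) - 3K_1e^(3t)cos(t) - 3K_2e^(3t)sin(t) - K_2e^(3t)cos(t)

Coefficient matrix A = [[0, -1], [10, 6]].
Characteristic polynomial det(A - λI) = λ^2 - 6λ + 10 = 0.
Eigenvalues λ = 3 ± i (complex conjugate pair).
For λ=3+i: an eigenvector is (1,-3) - i(0,1) = (1, -3 - i).
A real fundamental pair from Re and Im of e^((3+i)t)v: X_1 = e^(3t)(cos(t)·(1,-3) + sin(t)·(0,1)), X_2 = e^(3t)(sin(t)·(1,-3) - cos(t)·(0,1)).
General solution: K_1X_1 + K_2X_2.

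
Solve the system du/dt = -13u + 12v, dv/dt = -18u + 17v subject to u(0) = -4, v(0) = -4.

Coefficient matrix A = [[-13, 12], [-18, 17]].
Characteristic polynomial det(A - λI) = λ^2 - 4λ - 5 = 0.
Eigenvalues λ = -1, 5.
For λ=-1: (A-λI) row 1 is [-12, 12], so an eigenvector is (-1, -1).
For λ=5: (A-λI) row 1 is [-18, 12], so an eigenvector is (-2, -3).
General solution: K_1e^(-t)(-1,-1) + K_2e^(5t)(-2,-3).
Applying u(0)=-4, v(0)=-4 gives K_1=4, K_2=0.

u(t) = -4e^(-t), v(t) = -4e^(-t)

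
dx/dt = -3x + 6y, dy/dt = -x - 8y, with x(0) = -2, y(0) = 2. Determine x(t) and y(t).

Coefficient matrix A = [[-3, 6], [-1, -8]].
Characteristic polynomial det(A - λI) = λ^2 + 11λ + 30 = 0.
Eigenvalues λ = -5, -6.
For λ=-5: (A-λI) row 1 is [2, 6], so an eigenvector is (-3, 1).
For λ=-6: (A-λI) row 1 is [3, 6], so an eigenvector is (2, -1).
General solution: K_1e^(-5t)(-3,1) + K_2e^(-6t)(2,-1).
Applying x(0)=-2, y(0)=2 gives K_1=-2, K_2=-4.

x(t) = 6e^(-5t) - 8e^(-6t), y(t) = -2e^(-5t) + 4e^(-6t)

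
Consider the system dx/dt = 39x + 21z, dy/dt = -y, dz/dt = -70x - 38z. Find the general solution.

x(t) = C_1e^(-3t) + 3C_2e^(4t), y(t) = C_3e^(-t), z(t) = -2C_1e^(-3t) - 5C_2e^(4t)

Coefficient matrix A = [[39, 0, 21], [0, -1, 0], [-70, 0, -38]].
det(A - λI) = 0 gives eigenvalues λ = -3, 4, -1.
For λ=-3: eigenvector (1,0,-2).
For λ=4: eigenvector (3,0,-5).
For λ=-1: eigenvector (0,1,0).
General solution: C_1e^(-3t)(1,0,-2) + C_2e^(4t)(3,0,-5) + C_3e^(-t)(0,1,0).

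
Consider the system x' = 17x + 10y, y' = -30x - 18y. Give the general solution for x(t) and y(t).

x(t) = -C_1e^(-3t) - 2C_2e^(2t), y(t) = 2C_1e^(-3t) + 3C_2e^(2t)

Coefficient matrix A = [[17, 10], [-30, -18]].
Characteristic polynomial det(A - λI) = λ^2 + λ - 6 = 0.
Eigenvalues λ = -3, 2.
For λ=-3: (A-λI) row 1 is [20, 10], so an eigenvector is (-1, 2).
For λ=2: (A-λI) row 1 is [15, 10], so an eigenvector is (-2, 3).
General solution: C_1e^(-3t)(-1,2) + C_2e^(2t)(-2,3).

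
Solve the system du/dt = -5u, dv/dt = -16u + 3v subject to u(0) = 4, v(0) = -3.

Coefficient matrix A = [[-5, 0], [-16, 3]].
Characteristic polynomial det(A - λI) = λ^2 + 2λ - 15 = 0.
Eigenvalues λ = 3, -5.
For λ=3: (A-λI) row 1 is [-8, 0], so an eigenvector is (0, 1).
For λ=-5: (A-λI) row 2 is [-16, 8], so an eigenvector is (1, 2).
General solution: K_1e^(3t)(0,1) + K_2e^(-5t)(1,2).
Applying u(0)=4, v(0)=-3 gives K_1=-11, K_2=4.

u(t) = 4e^(-5t), v(t) = -11e^(3t) + 8e^(-5t)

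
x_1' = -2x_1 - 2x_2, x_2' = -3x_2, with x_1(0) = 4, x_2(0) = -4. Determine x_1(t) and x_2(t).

Coefficient matrix A = [[-2, -2], [0, -3]].
Characteristic polynomial det(A - λI) = λ^2 + 5λ + 6 = 0.
Eigenvalues λ = -2, -3.
For λ=-2: (A-λI) row 1 is [0, -2], so an eigenvector is (1, 0).
For λ=-3: (A-λI) row 1 is [1, -2], so an eigenvector is (-2, -1).
General solution: C_1e^(-2t)(1,0) + C_2e^(-3t)(-2,-1).
Applying x_1(0)=4, x_2(0)=-4 gives C_1=12, C_2=4.

x_1(t) = 12e^(-2t) - 8e^(-3t), x_2(t) = -4e^(-3t)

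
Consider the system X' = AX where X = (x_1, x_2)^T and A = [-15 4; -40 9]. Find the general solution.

x_1(t) = c_1e^(-3t)sin(4t) - c_2e^(-3t)cos(4t), x_2(t) = 3c_1e^(-3t)sin(4t) + c_1e^(-3t)cos(4t) + c_2e^(-3t)sin(4t) - 3c_2e^(-3t)cos(4t)

Coefficient matrix A = [[-15, 4], [-40, 9]].
Characteristic polynomial det(A - λI) = λ^2 + 6λ + 25 = 0.
Eigenvalues λ = -3 ± 4i (complex conjugate pair).
For λ=-3+4i: an eigenvector is (0,1) - i(1,3) = (0 - i, 1 - 3i).
A real fundamental pair from Re and Im of e^((-3+4i)t)v: X_1 = e^(-3t)(cos(4t)·(0,1) + sin(4t)·(1,3)), X_2 = e^(-3t)(sin(4t)·(0,1) - cos(4t)·(1,3)).
General solution: c_1X_1 + c_2X_2.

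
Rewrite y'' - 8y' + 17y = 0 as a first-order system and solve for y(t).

Let x_1 = y, x_2 = y'. Then x_1' = x_2 and x_2' = -17x_1 + 8x_2.
A = [[0,1],[-17,8]]; det(A-λI) = λ^2 - 8λ + 17.
Eigenvalues λ = 4 ± i.

y(t) = C_1e^(4t)cos(t) + C_2e^(4t)sin(t)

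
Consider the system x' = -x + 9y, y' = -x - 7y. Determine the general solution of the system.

x(t) = -3C_1e^(-4t) - 3C_2te^(-4t) - C_2e^(-4t), y(t) = C_1e^(-4t) + C_2te^(-4t)

Coefficient matrix A = [[-1, 9], [-1, -7]].
Characteristic polynomial det(A - λI) = λ^2 + 8λ + 16 = 0.
Single eigenvalue λ = -4 with algebraic multiplicity 2.
Eigenvector v = (-3,1); generalized eigenvector w with (A-λI)w=v is (-1,0).
General solution: e^(-4t)[C_1·v + C_2·(t·v + w)].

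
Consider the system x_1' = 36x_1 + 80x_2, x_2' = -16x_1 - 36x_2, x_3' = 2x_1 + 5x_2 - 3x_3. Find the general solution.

Coefficient matrix A = [[36, 80, 0], [-16, -36, 0], [2, 5, -3]].
det(A - λI) = 0 gives eigenvalues λ = 4, -3, -4.
For λ=4: eigenvector (5,-2,0).
For λ=-3: eigenvector (0,0,1).
For λ=-4: eigenvector (2,-1,1).
General solution: C_1e^(4t)(5,-2,0) + C_2e^(-3t)(0,0,1) + C_3e^(-4t)(2,-1,1).

x_1(t) = 5C_1e^(4t) + 2C_3e^(-4t), x_2(t) = -2C_1e^(4t) - C_3e^(-4t), x_3(t) = C_2e^(-3t) + C_3e^(-4t)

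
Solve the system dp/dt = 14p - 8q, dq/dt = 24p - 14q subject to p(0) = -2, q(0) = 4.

p(t) = -16e^(2t) + 14e^(-2t), q(t) = -24e^(2t) + 28e^(-2t)

Coefficient matrix A = [[14, -8], [24, -14]].
Characteristic polynomial det(A - λI) = λ^2 - 4 = 0.
Eigenvalues λ = 2, -2.
For λ=2: (A-λI) row 1 is [12, -8], so an eigenvector is (-2, -3).
For λ=-2: (A-λI) row 1 is [16, -8], so an eigenvector is (1, 2).
General solution: K_1e^(2t)(-2,-3) + K_2e^(-2t)(1,2).
Applying p(0)=-2, q(0)=4 gives K_1=8, K_2=14.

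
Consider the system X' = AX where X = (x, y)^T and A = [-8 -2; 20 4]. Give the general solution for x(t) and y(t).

x(t) = C_1e^(-2t)sin(2t) - C_2e^(-2t)cos(2t), y(t) = -3C_1e^(-2t)sin(2t) - C_1e^(-2t)cos(2t) - C_2e^(-2t)sin(2t) + 3C_2e^(-2t)cos(2t)

Coefficient matrix A = [[-8, -2], [20, 4]].
Characteristic polynomial det(A - λI) = λ^2 + 4λ + 8 = 0.
Eigenvalues λ = -2 ± 2i (complex conjugate pair).
For λ=-2+2i: an eigenvector is (0,-1) - i(1,-3) = (0 - i, -1 + 3i).
A real fundamental pair from Re and Im of e^((-2+2i)t)v: X_1 = e^(-2t)(cos(2t)·(0,-1) + sin(2t)·(1,-3)), X_2 = e^(-2t)(sin(2t)·(0,-1) - cos(2t)·(1,-3)).
General solution: C_1X_1 + C_2X_2.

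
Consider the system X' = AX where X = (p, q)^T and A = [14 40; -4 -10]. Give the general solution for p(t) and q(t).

p(t) = 3C_1e^(2t)sin(4t) + C_1e^(2t)cos(4t) + C_2e^(2t)sin(4t) - 3C_2e^(2t)cos(4t), q(t) = -C_1e^(2t)sin(4t) + C_2e^(2t)cos(4t)

Coefficient matrix A = [[14, 40], [-4, -10]].
Characteristic polynomial det(A - λI) = λ^2 - 4λ + 20 = 0.
Eigenvalues λ = 2 ± 4i (complex conjugate pair).
For λ=2+4i: an eigenvector is (1,0) - i(3,-1) = (1 - 3i, 0 + i).
A real fundamental pair from Re and Im of e^((2+4i)t)v: X_1 = e^(2t)(cos(4t)·(1,0) + sin(4t)·(3,-1)), X_2 = e^(2t)(sin(4t)·(1,0) - cos(4t)·(3,-1)).
General solution: C_1X_1 + C_2X_2.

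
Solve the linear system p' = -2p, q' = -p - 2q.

p(t) = -C_2e^(-2t), q(t) = C_1e^(-2t) + C_2te^(-2t) - 2C_2e^(-2t)

Coefficient matrix A = [[-2, 0], [-1, -2]].
Characteristic polynomial det(A - λI) = λ^2 + 4λ + 4 = 0.
Single eigenvalue λ = -2 with algebraic multiplicity 2.
Eigenvector v = (0,1); generalized eigenvector w with (A-λI)w=v is (-1,-2).
General solution: e^(-2t)[C_1·v + C_2·(t·v + w)].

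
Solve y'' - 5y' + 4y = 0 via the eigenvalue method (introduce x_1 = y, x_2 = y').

Let x_1 = y, x_2 = y'. Then x_1' = x_2 and x_2' = -4x_1 + 5x_2.
A = [[0,1],[-4,5]]; det(A-λI) = λ^2 - 5λ + 4.
Eigenvalues λ = 4, 1 with eigenvectors (1,4), (1,1).

y(t) = C_1e^(4t) + C_2e^(t)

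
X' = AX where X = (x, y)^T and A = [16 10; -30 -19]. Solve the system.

x(t) = -2c_1e^(t) - c_2e^(-4t), y(t) = 3c_1e^(t) + 2c_2e^(-4t)

Coefficient matrix A = [[16, 10], [-30, -19]].
Characteristic polynomial det(A - λI) = λ^2 + 3λ - 4 = 0.
Eigenvalues λ = 1, -4.
For λ=1: (A-λI) row 1 is [15, 10], so an eigenvector is (-2, 3).
For λ=-4: (A-λI) row 1 is [20, 10], so an eigenvector is (-1, 2).
General solution: c_1e^(t)(-2,3) + c_2e^(-4t)(-1,2).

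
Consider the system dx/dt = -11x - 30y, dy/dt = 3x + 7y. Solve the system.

x(t) = -3c_1e^(-2t)sin(3t) + c_1e^(-2t)cos(3t) + c_2e^(-2t)sin(3t) + 3c_2e^(-2t)cos(3t), y(t) = c_1e^(-2t)sin(3t) - c_2e^(-2t)cos(3t)

Coefficient matrix A = [[-11, -30], [3, 7]].
Characteristic polynomial det(A - λI) = λ^2 + 4λ + 13 = 0.
Eigenvalues λ = -2 ± 3i (complex conjugate pair).
For λ=-2+3i: an eigenvector is (1,0) - i(-3,1) = (1 + 3i, 0 - i).
A real fundamental pair from Re and Im of e^((-2+3i)t)v: X_1 = e^(-2t)(cos(3t)·(1,0) + sin(3t)·(-3,1)), X_2 = e^(-2t)(sin(3t)·(1,0) - cos(3t)·(-3,1)).
General solution: c_1X_1 + c_2X_2.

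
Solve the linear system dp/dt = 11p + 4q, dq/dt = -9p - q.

p(t) = -2K_1e^(5t) - 2K_2te^(5t) + K_2e^(5t), q(t) = 3K_1e^(5t) + 3K_2te^(5t) - 2K_2e^(5t)

Coefficient matrix A = [[11, 4], [-9, -1]].
Characteristic polynomial det(A - λI) = λ^2 - 10λ + 25 = 0.
Single eigenvalue λ = 5 with algebraic multiplicity 2.
Eigenvector v = (-2,3); generalized eigenvector w with (A-λI)w=v is (1,-2).
General solution: e^(5t)[K_1·v + K_2·(t·v + w)].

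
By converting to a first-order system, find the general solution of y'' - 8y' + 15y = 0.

y(t) = C_1e^(5t) + C_2e^(3t)

Let x_1 = y, x_2 = y'. Then x_1' = x_2 and x_2' = -15x_1 + 8x_2.
A = [[0,1],[-15,8]]; det(A-λI) = λ^2 - 8λ + 15.
Eigenvalues λ = 5, 3 with eigenvectors (1,5), (1,3).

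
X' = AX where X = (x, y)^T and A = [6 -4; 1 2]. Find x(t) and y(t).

x(t) = 2C_1e^(4t) + 2C_2te^(4t) - 3C_2e^(4t), y(t) = C_1e^(4t) + C_2te^(4t) - 2C_2e^(4t)

Coefficient matrix A = [[6, -4], [1, 2]].
Characteristic polynomial det(A - λI) = λ^2 - 8λ + 16 = 0.
Single eigenvalue λ = 4 with algebraic multiplicity 2.
Eigenvector v = (2,1); generalized eigenvector w with (A-λI)w=v is (-3,-2).
General solution: e^(4t)[C_1·v + C_2·(t·v + w)].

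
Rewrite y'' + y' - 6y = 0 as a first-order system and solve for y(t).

Let x_1 = y, x_2 = y'. Then x_1' = x_2 and x_2' = 6x_1 - x_2.
A = [[0,1],[6,-1]]; det(A-λI) = λ^2 + λ - 6.
Eigenvalues λ = -3, 2 with eigenvectors (1,-3), (1,2).

y(t) = K_1e^(-3t) + K_2e^(2t)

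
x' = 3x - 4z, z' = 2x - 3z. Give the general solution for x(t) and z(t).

Coefficient matrix A = [[3, -4], [2, -3]].
Characteristic polynomial det(A - λI) = λ^2 - 1 = 0.
Eigenvalues λ = -1, 1.
For λ=-1: (A-λI) row 1 is [4, -4], so an eigenvector is (-1, -1).
For λ=1: (A-λI) row 1 is [2, -4], so an eigenvector is (-2, -1).
General solution: K_1e^(-t)(-1,-1) + K_2e^(t)(-2,-1).

x(t) = -K_1e^(-t) - 2K_2e^(t), z(t) = -K_1e^(-t) - K_2e^(t)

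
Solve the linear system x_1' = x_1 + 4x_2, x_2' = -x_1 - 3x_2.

x_1(t) = -2c_1e^(-t) - 2c_2te^(-t) + 3c_2e^(-t), x_2(t) = c_1e^(-t) + c_2te^(-t) - 2c_2e^(-t)

Coefficient matrix A = [[1, 4], [-1, -3]].
Characteristic polynomial det(A - λI) = λ^2 + 2λ + 1 = 0.
Single eigenvalue λ = -1 with algebraic multiplicity 2.
Eigenvector v = (-2,1); generalized eigenvector w with (A-λI)w=v is (3,-2).
General solution: e^(-t)[c_1·v + c_2·(t·v + w)].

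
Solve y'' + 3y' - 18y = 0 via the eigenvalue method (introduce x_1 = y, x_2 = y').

Let x_1 = y, x_2 = y'. Then x_1' = x_2 and x_2' = 18x_1 - 3x_2.
A = [[0,1],[18,-3]]; det(A-λI) = λ^2 + 3λ - 18.
Eigenvalues λ = -6, 3 with eigenvectors (1,-6), (1,3).

y(t) = c_1e^(-6t) + c_2e^(3t)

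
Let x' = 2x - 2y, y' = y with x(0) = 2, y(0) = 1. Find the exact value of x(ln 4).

8

A = [[2,-2],[0,1]]; eigenvalues λ = 2, 1.
Eigenvectors: (1,0) for λ=2, (2,1) for λ=1.
From the initial condition, c_1 = 0, c_2 = 1.
x(ln 4) = (0)(4^2)(1) + (1)(4^1)(2) = 8.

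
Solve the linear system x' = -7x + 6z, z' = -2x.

Coefficient matrix A = [[-7, 6], [-2, 0]].
Characteristic polynomial det(A - λI) = λ^2 + 7λ + 12 = 0.
Eigenvalues λ = -4, -3.
For λ=-4: (A-λI) row 1 is [-3, 6], so an eigenvector is (2, 1).
For λ=-3: (A-λI) row 1 is [-4, 6], so an eigenvector is (-3, -2).
General solution: c_1e^(-4t)(2,1) + c_2e^(-3t)(-3,-2).

x(t) = 2c_1e^(-4t) - 3c_2e^(-3t), z(t) = c_1e^(-4t) - 2c_2e^(-3t)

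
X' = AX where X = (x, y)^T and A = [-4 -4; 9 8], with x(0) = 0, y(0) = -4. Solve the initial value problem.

x(t) = 16te^(2t), y(t) = -24te^(2t) - 4e^(2t)

Coefficient matrix A = [[-4, -4], [9, 8]].
Characteristic polynomial det(A - λI) = λ^2 - 4λ + 4 = 0.
Single eigenvalue λ = 2 with algebraic multiplicity 2.
Eigenvector v = (2,-3); generalized eigenvector w with (A-λI)w=v is (1,-2).
General solution: e^(2t)[c_1·v + c_2·(t·v + w)].
Applying x(0)=0, y(0)=-4 gives c_1=-4, c_2=8.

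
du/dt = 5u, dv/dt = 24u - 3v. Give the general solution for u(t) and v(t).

Coefficient matrix A = [[5, 0], [24, -3]].
Characteristic polynomial det(A - λI) = λ^2 - 2λ - 15 = 0.
Eigenvalues λ = -3, 5.
For λ=-3: (A-λI) row 1 is [8, 0], so an eigenvector is (0, -1).
For λ=5: (A-λI) row 2 is [24, -8], so an eigenvector is (1, 3).
General solution: C_1e^(-3t)(0,-1) + C_2e^(5t)(1,3).

u(t) = C_2e^(5t), v(t) = -C_1e^(-3t) + 3C_2e^(5t)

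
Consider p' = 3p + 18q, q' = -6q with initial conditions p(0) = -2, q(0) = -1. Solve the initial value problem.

p(t) = -4e^(3t) + 2e^(-6t), q(t) = -e^(-6t)

Coefficient matrix A = [[3, 18], [0, -6]].
Characteristic polynomial det(A - λI) = λ^2 + 3λ - 18 = 0.
Eigenvalues λ = 3, -6.
For λ=3: (A-λI) row 1 is [0, 18], so an eigenvector is (1, 0).
For λ=-6: (A-λI) row 1 is [9, 18], so an eigenvector is (2, -1).
General solution: C_1e^(3t)(1,0) + C_2e^(-6t)(2,-1).
Applying p(0)=-2, q(0)=-1 gives C_1=-4, C_2=1.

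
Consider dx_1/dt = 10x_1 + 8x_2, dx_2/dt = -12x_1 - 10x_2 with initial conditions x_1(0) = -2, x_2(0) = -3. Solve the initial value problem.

Coefficient matrix A = [[10, 8], [-12, -10]].
Characteristic polynomial det(A - λI) = λ^2 - 4 = 0.
Eigenvalues λ = 2, -2.
For λ=2: (A-λI) row 1 is [8, 8], so an eigenvector is (1, -1).
For λ=-2: (A-λI) row 1 is [12, 8], so an eigenvector is (2, -3).
General solution: K_1e^(2t)(1,-1) + K_2e^(-2t)(2,-3).
Applying x_1(0)=-2, x_2(0)=-3 gives K_1=-12, K_2=5.

x_1(t) = -12e^(2t) + 10e^(-2t), x_2(t) = 12e^(2t) - 15e^(-2t)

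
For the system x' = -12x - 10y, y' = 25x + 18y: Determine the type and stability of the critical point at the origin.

unstable spiral

A = [[-12,-10],[25,18]]; det(A-λI) = λ^2 - 6λ + 34.
λ = 3 ± 5i: positive real part.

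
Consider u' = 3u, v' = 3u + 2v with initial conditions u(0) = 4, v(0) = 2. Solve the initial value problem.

u(t) = 4e^(3t), v(t) = 12e^(3t) - 10e^(2t)

Coefficient matrix A = [[3, 0], [3, 2]].
Characteristic polynomial det(A - λI) = λ^2 - 5λ + 6 = 0.
Eigenvalues λ = 2, 3.
For λ=2: (A-λI) row 1 is [1, 0], so an eigenvector is (0, 1).
For λ=3: (A-λI) row 2 is [3, -1], so an eigenvector is (1, 3).
General solution: C_1e^(2t)(0,1) + C_2e^(3t)(1,3).
Applying u(0)=4, v(0)=2 gives C_1=-10, C_2=4.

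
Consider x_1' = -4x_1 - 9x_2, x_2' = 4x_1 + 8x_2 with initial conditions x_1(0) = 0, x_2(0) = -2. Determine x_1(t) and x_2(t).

Coefficient matrix A = [[-4, -9], [4, 8]].
Characteristic polynomial det(A - λI) = λ^2 - 4λ + 4 = 0.
Single eigenvalue λ = 2 with algebraic multiplicity 2.
Eigenvector v = (-3,2); generalized eigenvector w with (A-λI)w=v is (-1,1).
General solution: e^(2t)[c_1·v + c_2·(t·v + w)].
Applying x_1(0)=0, x_2(0)=-2 gives c_1=2, c_2=-6.

x_1(t) = 18te^(2t), x_2(t) = -12te^(2t) - 2e^(2t)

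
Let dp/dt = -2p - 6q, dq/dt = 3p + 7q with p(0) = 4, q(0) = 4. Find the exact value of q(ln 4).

A = [[-2,-6],[3,7]]; eigenvalues λ = 4, 1.
Eigenvectors: (-1,1) for λ=4, (2,-1) for λ=1.
From the initial condition, c_1 = 12, c_2 = 8.
q(ln 4) = (12)(4^4)(1) + (8)(4^1)(-1) = 3040.

3040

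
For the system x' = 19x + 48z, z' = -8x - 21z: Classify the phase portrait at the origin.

saddle

A = [[19,48],[-8,-21]]; det(A-λI) = λ^2 + 2λ - 15.
λ = 3, -5: opposite signs.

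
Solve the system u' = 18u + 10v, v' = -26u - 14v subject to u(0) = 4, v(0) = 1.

u(t) = 37e^(2t)sin(2t) + 4e^(2t)cos(2t), v(t) = -60e^(2t)sin(2t) + e^(2t)cos(2t)

Coefficient matrix A = [[18, 10], [-26, -14]].
Characteristic polynomial det(A - λI) = λ^2 - 4λ + 8 = 0.
Eigenvalues λ = 2 ± 2i (complex conjugate pair).
For λ=2+2i: an eigenvector is (-2,3) - i(-1,2) = (-2 + i, 3 - 2i).
A real fundamental pair from Re and Im of e^((2+2i)t)v: X_1 = e^(2t)(cos(2t)·(-2,3) + sin(2t)·(-1,2)), X_2 = e^(2t)(sin(2t)·(-2,3) - cos(2t)·(-1,2)).
General solution: K_1X_1 + K_2X_2.
Applying u(0)=4, v(0)=1 gives K_1=-9, K_2=-14.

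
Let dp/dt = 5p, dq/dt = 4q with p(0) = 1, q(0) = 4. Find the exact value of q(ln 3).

324

A = [[5,0],[0,4]]; eigenvalues λ = 4, 5.
Eigenvectors: (0,-1) for λ=4, (1,0) for λ=5.
From the initial condition, c_1 = -4, c_2 = 1.
q(ln 3) = (-4)(3^4)(-1) + (1)(3^5)(0) = 324.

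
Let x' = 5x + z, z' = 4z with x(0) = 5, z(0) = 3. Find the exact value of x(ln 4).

7424

A = [[5,1],[0,4]]; eigenvalues λ = 4, 5.
Eigenvectors: (1,-1) for λ=4, (-1,0) for λ=5.
From the initial condition, c_1 = -3, c_2 = -8.
x(ln 4) = (-3)(4^4)(1) + (-8)(4^5)(-1) = 7424.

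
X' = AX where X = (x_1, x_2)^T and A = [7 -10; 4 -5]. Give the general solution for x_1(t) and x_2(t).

x_1(t) = -2c_1e^(t)sin(2t) + c_1e^(t)cos(2t) + c_2e^(t)sin(2t) + 2c_2e^(t)cos(2t), x_2(t) = -c_1e^(t)sin(2t) + c_1e^(t)cos(2t) + c_2e^(t)sin(2t) + c_2e^(t)cos(2t)

Coefficient matrix A = [[7, -10], [4, -5]].
Characteristic polynomial det(A - λI) = λ^2 - 2λ + 5 = 0.
Eigenvalues λ = 1 ± 2i (complex conjugate pair).
For λ=1+2i: an eigenvector is (1,1) - i(-2,-1) = (1 + 2i, 1 + i).
A real fundamental pair from Re and Im of e^((1+2i)t)v: X_1 = e^(t)(cos(2t)·(1,1) + sin(2t)·(-2,-1)), X_2 = e^(t)(sin(2t)·(1,1) - cos(2t)·(-2,-1)).
General solution: c_1X_1 + c_2X_2.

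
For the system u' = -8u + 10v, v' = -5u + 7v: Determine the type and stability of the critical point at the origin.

saddle

A = [[-8,10],[-5,7]]; det(A-λI) = λ^2 + λ - 6.
λ = 2, -3: opposite signs.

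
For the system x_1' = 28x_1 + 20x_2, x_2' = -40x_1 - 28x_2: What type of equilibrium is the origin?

A = [[28,20],[-40,-28]]; det(A-λI) = λ^2 + 16.
λ = 0 ± 4i: zero real part.

center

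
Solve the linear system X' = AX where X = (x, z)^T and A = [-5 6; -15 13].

x(t) = C_1e^(4t)sin(3t) - C_1e^(4t)cos(3t) - C_2e^(4t)sin(3t) - C_2e^(4t)cos(3t), z(t) = 2C_1e^(4t)sin(3t) - C_1e^(4t)cos(3t) - C_2e^(4t)sin(3t) - 2C_2e^(4t)cos(3t)

Coefficient matrix A = [[-5, 6], [-15, 13]].
Characteristic polynomial det(A - λI) = λ^2 - 8λ + 25 = 0.
Eigenvalues λ = 4 ± 3i (complex conjugate pair).
For λ=4+3i: an eigenvector is (-1,-1) - i(1,2) = (-1 - i, -1 - 2i).
A real fundamental pair from Re and Im of e^((4+3i)t)v: X_1 = e^(4t)(cos(3t)·(-1,-1) + sin(3t)·(1,2)), X_2 = e^(4t)(sin(3t)·(-1,-1) - cos(3t)·(1,2)).
General solution: C_1X_1 + C_2X_2.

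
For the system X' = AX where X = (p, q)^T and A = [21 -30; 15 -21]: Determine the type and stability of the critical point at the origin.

A = [[21,-30],[15,-21]]; det(A-λI) = λ^2 + 9.
λ = 0 ± 3i: zero real part.

center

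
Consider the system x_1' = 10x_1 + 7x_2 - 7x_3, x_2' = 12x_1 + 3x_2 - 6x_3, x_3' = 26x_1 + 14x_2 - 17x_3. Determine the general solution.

Coefficient matrix A = [[10, 7, -7], [12, 3, -6], [26, 14, -17]].
det(A - λI) = 0 gives eigenvalues λ = -4, 3, -3.
For λ=-4: eigenvector (1,0,2).
For λ=3: eigenvector (1,1,2).
For λ=-3: eigenvector (0,1,1).
General solution: c_1e^(-4t)(1,0,2) + c_2e^(3t)(1,1,2) + c_3e^(-3t)(0,1,1).

x_1(t) = c_1e^(-4t) + c_2e^(3t), x_2(t) = c_2e^(3t) + c_3e^(-3t), x_3(t) = 2c_1e^(-4t) + 2c_2e^(3t) + c_3e^(-3t)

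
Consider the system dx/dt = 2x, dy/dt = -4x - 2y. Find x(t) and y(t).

x(t) = -K_1e^(2t), y(t) = K_1e^(2t) - K_2e^(-2t)

Coefficient matrix A = [[2, 0], [-4, -2]].
Characteristic polynomial det(A - λI) = λ^2 - 4 = 0.
Eigenvalues λ = 2, -2.
For λ=2: (A-λI) row 2 is [-4, -4], so an eigenvector is (-1, 1).
For λ=-2: (A-λI) row 1 is [4, 0], so an eigenvector is (0, -1).
General solution: K_1e^(2t)(-1,1) + K_2e^(-2t)(0,-1).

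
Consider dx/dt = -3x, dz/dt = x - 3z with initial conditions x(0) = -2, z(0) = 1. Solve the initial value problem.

Coefficient matrix A = [[-3, 0], [1, -3]].
Characteristic polynomial det(A - λI) = λ^2 + 6λ + 9 = 0.
Single eigenvalue λ = -3 with algebraic multiplicity 2.
Eigenvector v = (0,1); generalized eigenvector w with (A-λI)w=v is (1,-2).
General solution: e^(-3t)[C_1·v + C_2·(t·v + w)].
Applying x(0)=-2, z(0)=1 gives C_1=-3, C_2=-2.

x(t) = -2e^(-3t), z(t) = -2te^(-3t) + e^(-3t)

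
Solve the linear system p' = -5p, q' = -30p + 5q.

p(t) = -K_2e^(-5t), q(t) = K_1e^(5t) - 3K_2e^(-5t)

Coefficient matrix A = [[-5, 0], [-30, 5]].
Characteristic polynomial det(A - λI) = λ^2 - 25 = 0.
Eigenvalues λ = 5, -5.
For λ=5: (A-λI) row 1 is [-10, 0], so an eigenvector is (0, 1).
For λ=-5: (A-λI) row 2 is [-30, 10], so an eigenvector is (-1, -3).
General solution: K_1e^(5t)(0,1) + K_2e^(-5t)(-1,-3).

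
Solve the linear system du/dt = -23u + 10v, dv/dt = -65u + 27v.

u(t) = -K_1e^(2t)sin(5t) + K_1e^(2t)cos(5t) + K_2e^(2t)sin(5t) + K_2e^(2t)cos(5t), v(t) = -3K_1e^(2t)sin(5t) + 2K_1e^(2t)cos(5t) + 2K_2e^(2t)sin(5t) + 3K_2e^(2t)cos(5t)

Coefficient matrix A = [[-23, 10], [-65, 27]].
Characteristic polynomial det(A - λI) = λ^2 - 4λ + 29 = 0.
Eigenvalues λ = 2 ± 5i (complex conjugate pair).
For λ=2+5i: an eigenvector is (1,2) - i(-1,-3) = (1 + i, 2 + 3i).
A real fundamental pair from Re and Im of e^((2+5i)t)v: X_1 = e^(2t)(cos(5t)·(1,2) + sin(5t)·(-1,-3)), X_2 = e^(2t)(sin(5t)·(1,2) - cos(5t)·(-1,-3)).
General solution: K_1X_1 + K_2X_2.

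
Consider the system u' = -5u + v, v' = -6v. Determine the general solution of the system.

Coefficient matrix A = [[-5, 1], [0, -6]].
Characteristic polynomial det(A - λI) = λ^2 + 11λ + 30 = 0.
Eigenvalues λ = -6, -5.
For λ=-6: (A-λI) row 1 is [1, 1], so an eigenvector is (1, -1).
For λ=-5: (A-λI) row 1 is [0, 1], so an eigenvector is (-1, 0).
General solution: C_1e^(-6t)(1,-1) + C_2e^(-5t)(-1,0).

u(t) = C_1e^(-6t) - C_2e^(-5t), v(t) = -C_1e^(-6t)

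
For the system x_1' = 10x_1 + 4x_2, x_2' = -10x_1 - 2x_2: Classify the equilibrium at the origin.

A = [[10,4],[-10,-2]]; det(A-λI) = λ^2 - 8λ + 20.
λ = 4 ± 2i: positive real part.

unstable spiral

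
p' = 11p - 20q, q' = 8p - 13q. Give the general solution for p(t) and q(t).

p(t) = -K_1e^(-t)sin(4t) - 2K_1e^(-t)cos(4t) - 2K_2e^(-t)sin(4t) + K_2e^(-t)cos(4t), q(t) = -K_1e^(-t)sin(4t) - K_1e^(-t)cos(4t) - K_2e^(-t)sin(4t) + K_2e^(-t)cos(4t)

Coefficient matrix A = [[11, -20], [8, -13]].
Characteristic polynomial det(A - λI) = λ^2 + 2λ + 17 = 0.
Eigenvalues λ = -1 ± 4i (complex conjugate pair).
For λ=-1+4i: an eigenvector is (-2,-1) - i(-1,-1) = (-2 + i, -1 + i).
A real fundamental pair from Re and Im of e^((-1+4i)t)v: X_1 = e^(-t)(cos(4t)·(-2,-1) + sin(4t)·(-1,-1)), X_2 = e^(-t)(sin(4t)·(-2,-1) - cos(4t)·(-1,-1)).
General solution: K_1X_1 + K_2X_2.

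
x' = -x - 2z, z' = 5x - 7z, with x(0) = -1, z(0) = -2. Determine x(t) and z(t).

Coefficient matrix A = [[-1, -2], [5, -7]].
Characteristic polynomial det(A - λI) = λ^2 + 8λ + 17 = 0.
Eigenvalues λ = -4 ± i (complex conjugate pair).
For λ=-4+i: an eigenvector is (1,1) - i(1,2) = (1 - i, 1 - 2i).
A real fundamental pair from Re and Im of e^((-4+i)t)v: X_1 = e^(-4t)(cos(t)·(1,1) + sin(t)·(1,2)), X_2 = e^(-4t)(sin(t)·(1,1) - cos(t)·(1,2)).
General solution: C_1X_1 + C_2X_2.
Applying x(0)=-1, z(0)=-2 gives C_1=0, C_2=1.

x(t) = e^(-4t)sin(t) - e^(-4t)cos(t), z(t) = e^(-4t)sin(t) - 2e^(-4t)cos(t)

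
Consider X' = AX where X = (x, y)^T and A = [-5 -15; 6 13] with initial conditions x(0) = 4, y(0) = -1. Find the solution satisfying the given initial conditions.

Coefficient matrix A = [[-5, -15], [6, 13]].
Characteristic polynomial det(A - λI) = λ^2 - 8λ + 25 = 0.
Eigenvalues λ = 4 ± 3i (complex conjugate pair).
For λ=4+3i: an eigenvector is (1,-1) - i(2,-1) = (1 - 2i, -1 + i).
A real fundamental pair from Re and Im of e^((4+3i)t)v: X_1 = e^(4t)(cos(3t)·(1,-1) + sin(3t)·(2,-1)), X_2 = e^(4t)(sin(3t)·(1,-1) - cos(3t)·(2,-1)).
General solution: K_1X_1 + K_2X_2.
Applying x(0)=4, y(0)=-1 gives K_1=-2, K_2=-3.

x(t) = -7e^(4t)sin(3t) + 4e^(4t)cos(3t), y(t) = 5e^(4t)sin(3t) - e^(4t)cos(3t)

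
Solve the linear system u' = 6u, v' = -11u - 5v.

Coefficient matrix A = [[6, 0], [-11, -5]].
Characteristic polynomial det(A - λI) = λ^2 - λ - 30 = 0.
Eigenvalues λ = 6, -5.
For λ=6: (A-λI) row 2 is [-11, -11], so an eigenvector is (1, -1).
For λ=-5: (A-λI) row 1 is [11, 0], so an eigenvector is (0, -1).
General solution: K_1e^(6t)(1,-1) + K_2e^(-5t)(0,-1).

u(t) = K_1e^(6t), v(t) = -K_1e^(6t) - K_2e^(-5t)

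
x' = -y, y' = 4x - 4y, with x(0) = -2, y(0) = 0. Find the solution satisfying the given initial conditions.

x(t) = -4te^(-2t) - 2e^(-2t), y(t) = -8te^(-2t)

Coefficient matrix A = [[0, -1], [4, -4]].
Characteristic polynomial det(A - λI) = λ^2 + 4λ + 4 = 0.
Single eigenvalue λ = -2 with algebraic multiplicity 2.
Eigenvector v = (-1,-2); generalized eigenvector w with (A-λI)w=v is (-1,-1).
General solution: e^(-2t)[c_1·v + c_2·(t·v + w)].
Applying x(0)=-2, y(0)=0 gives c_1=-2, c_2=4.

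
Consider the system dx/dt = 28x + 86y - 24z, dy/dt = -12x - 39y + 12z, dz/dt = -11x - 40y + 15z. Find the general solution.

Coefficient matrix A = [[28, 86, -24], [-12, -39, 12], [-11, -40, 15]].
det(A - λI) = 0 gives eigenvalues λ = 3, -3, 4.
For λ=3: eigenvector (4,-2,-3).
For λ=-3: eigenvector (-2,1,1).
For λ=4: eigenvector (1,0,1).
General solution: K_1e^(3t)(4,-2,-3) + K_2e^(-3t)(-2,1,1) + K_3e^(4t)(1,0,1).

x(t) = 4K_1e^(3t) - 2K_2e^(-3t) + K_3e^(4t), y(t) = -2K_1e^(3t) + K_2e^(-3t), z(t) = -3K_1e^(3t) + K_2e^(-3t) + K_3e^(4t)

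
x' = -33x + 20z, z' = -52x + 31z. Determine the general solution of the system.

Coefficient matrix A = [[-33, 20], [-52, 31]].
Characteristic polynomial det(A - λI) = λ^2 + 2λ + 17 = 0.
Eigenvalues λ = -1 ± 4i (complex conjugate pair).
For λ=-1+4i: an eigenvector is (1,2) - i(2,3) = (1 - 2i, 2 - 3i).
A real fundamental pair from Re and Im of e^((-1+4i)t)v: X_1 = e^(-t)(cos(4t)·(1,2) + sin(4t)·(2,3)), X_2 = e^(-t)(sin(4t)·(1,2) - cos(4t)·(2,3)).
General solution: c_1X_1 + c_2X_2.

x(t) = 2c_1e^(-t)sin(4t) + c_1e^(-t)cos(4t) + c_2e^(-t)sin(4t) - 2c_2e^(-t)cos(4t), z(t) = 3c_1e^(-t)sin(4t) + 2c_1e^(-t)cos(4t) + 2c_2e^(-t)sin(4t) - 3c_2e^(-t)cos(4t)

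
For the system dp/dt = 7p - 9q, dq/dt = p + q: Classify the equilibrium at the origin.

A = [[7,-9],[1,1]]; det(A-λI) = λ^2 - 8λ + 16.
repeated λ = 4 with a single eigenvector.

unstable improper node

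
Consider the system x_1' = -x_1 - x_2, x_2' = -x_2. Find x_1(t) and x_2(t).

x_1(t) = c_1e^(-t) + c_2te^(-t) - c_2e^(-t), x_2(t) = -c_2e^(-t)

Coefficient matrix A = [[-1, -1], [0, -1]].
Characteristic polynomial det(A - λI) = λ^2 + 2λ + 1 = 0.
Single eigenvalue λ = -1 with algebraic multiplicity 2.
Eigenvector v = (1,0); generalized eigenvector w with (A-λI)w=v is (-1,-1).
General solution: e^(-t)[c_1·v + c_2·(t·v + w)].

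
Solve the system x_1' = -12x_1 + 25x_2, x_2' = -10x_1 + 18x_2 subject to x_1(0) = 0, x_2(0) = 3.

x_1(t) = 15e^(3t)sin(5t), x_2(t) = 9e^(3t)sin(5t) + 3e^(3t)cos(5t)

Coefficient matrix A = [[-12, 25], [-10, 18]].
Characteristic polynomial det(A - λI) = λ^2 - 6λ + 34 = 0.
Eigenvalues λ = 3 ± 5i (complex conjugate pair).
For λ=3+5i: an eigenvector is (2,1) - i(-1,-1) = (2 + i, 1 + i).
A real fundamental pair from Re and Im of e^((3+5i)t)v: X_1 = e^(3t)(cos(5t)·(2,1) + sin(5t)·(-1,-1)), X_2 = e^(3t)(sin(5t)·(2,1) - cos(5t)·(-1,-1)).
General solution: C_1X_1 + C_2X_2.
Applying x_1(0)=0, x_2(0)=3 gives C_1=-3, C_2=6.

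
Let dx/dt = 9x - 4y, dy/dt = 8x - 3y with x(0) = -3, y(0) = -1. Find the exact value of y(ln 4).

A = [[9,-4],[8,-3]]; eigenvalues λ = 5, 1.
Eigenvectors: (1,1) for λ=5, (1,2) for λ=1.
From the initial condition, c_1 = -5, c_2 = 2.
y(ln 4) = (-5)(4^5)(1) + (2)(4^1)(2) = -5104.

-5104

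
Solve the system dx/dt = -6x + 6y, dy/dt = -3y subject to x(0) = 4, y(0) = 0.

Coefficient matrix A = [[-6, 6], [0, -3]].
Characteristic polynomial det(A - λI) = λ^2 + 9λ + 18 = 0.
Eigenvalues λ = -3, -6.
For λ=-3: (A-λI) row 1 is [-3, 6], so an eigenvector is (-2, -1).
For λ=-6: (A-λI) row 1 is [0, 6], so an eigenvector is (1, 0).
General solution: C_1e^(-3t)(-2,-1) + C_2e^(-6t)(1,0).
Applying x(0)=4, y(0)=0 gives C_1=0, C_2=4.

x(t) = 4e^(-6t), y(t) = 0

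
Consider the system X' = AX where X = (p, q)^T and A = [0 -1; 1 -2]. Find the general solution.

Coefficient matrix A = [[0, -1], [1, -2]].
Characteristic polynomial det(A - λI) = λ^2 + 2λ + 1 = 0.
Single eigenvalue λ = -1 with algebraic multiplicity 2.
Eigenvector v = (1,1); generalized eigenvector w with (A-λI)w=v is (-2,-3).
General solution: e^(-t)[C_1·v + C_2·(t·v + w)].

p(t) = C_1e^(-t) + C_2te^(-t) - 2C_2e^(-t), q(t) = C_1e^(-t) + C_2te^(-t) - 3C_2e^(-t)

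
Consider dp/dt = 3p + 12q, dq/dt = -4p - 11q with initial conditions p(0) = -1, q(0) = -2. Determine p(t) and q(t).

Coefficient matrix A = [[3, 12], [-4, -11]].
Characteristic polynomial det(A - λI) = λ^2 + 8λ + 15 = 0.
Eigenvalues λ = -5, -3.
For λ=-5: (A-λI) row 1 is [8, 12], so an eigenvector is (3, -2).
For λ=-3: (A-λI) row 1 is [6, 12], so an eigenvector is (2, -1).
General solution: K_1e^(-5t)(3,-2) + K_2e^(-3t)(2,-1).
Applying p(0)=-1, q(0)=-2 gives K_1=5, K_2=-8.

p(t) = -16e^(-3t) + 15e^(-5t), q(t) = 8e^(-3t) - 10e^(-5t)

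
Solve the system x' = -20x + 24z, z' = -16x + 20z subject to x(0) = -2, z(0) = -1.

x(t) = e^(4t) - 3e^(-4t), z(t) = e^(4t) - 2e^(-4t)

Coefficient matrix A = [[-20, 24], [-16, 20]].
Characteristic polynomial det(A - λI) = λ^2 - 16 = 0.
Eigenvalues λ = 4, -4.
For λ=4: (A-λI) row 1 is [-24, 24], so an eigenvector is (1, 1).
For λ=-4: (A-λI) row 1 is [-16, 24], so an eigenvector is (3, 2).
General solution: c_1e^(4t)(1,1) + c_2e^(-4t)(3,2).
Applying x(0)=-2, z(0)=-1 gives c_1=1, c_2=-1.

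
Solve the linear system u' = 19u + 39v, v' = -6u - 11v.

u(t) = -2K_1e^(4t)sin(3t) - 3K_1e^(4t)cos(3t) - 3K_2e^(4t)sin(3t) + 2K_2e^(4t)cos(3t), v(t) = K_1e^(4t)sin(3t) + K_1e^(4t)cos(3t) + K_2e^(4t)sin(3t) - K_2e^(4t)cos(3t)

Coefficient matrix A = [[19, 39], [-6, -11]].
Characteristic polynomial det(A - λI) = λ^2 - 8λ + 25 = 0.
Eigenvalues λ = 4 ± 3i (complex conjugate pair).
For λ=4+3i: an eigenvector is (-3,1) - i(-2,1) = (-3 + 2i, 1 - i).
A real fundamental pair from Re and Im of e^((4+3i)t)v: X_1 = e^(4t)(cos(3t)·(-3,1) + sin(3t)·(-2,1)), X_2 = e^(4t)(sin(3t)·(-3,1) - cos(3t)·(-2,1)).
General solution: K_1X_1 + K_2X_2.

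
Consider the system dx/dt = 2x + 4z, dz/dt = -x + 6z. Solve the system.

Coefficient matrix A = [[2, 4], [-1, 6]].
Characteristic polynomial det(A - λI) = λ^2 - 8λ + 16 = 0.
Single eigenvalue λ = 4 with algebraic multiplicity 2.
Eigenvector v = (2,1); generalized eigenvector w with (A-λI)w=v is (-1,0).
General solution: e^(4t)[c_1·v + c_2·(t·v + w)].

x(t) = 2c_1e^(4t) + 2c_2te^(4t) - c_2e^(4t), z(t) = c_1e^(4t) + c_2te^(4t)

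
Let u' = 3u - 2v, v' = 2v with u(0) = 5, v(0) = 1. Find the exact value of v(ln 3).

9

A = [[3,-2],[0,2]]; eigenvalues λ = 3, 2.
Eigenvectors: (-1,0) for λ=3, (2,1) for λ=2.
From the initial condition, c_1 = -3, c_2 = 1.
v(ln 3) = (-3)(3^3)(0) + (1)(3^2)(1) = 9.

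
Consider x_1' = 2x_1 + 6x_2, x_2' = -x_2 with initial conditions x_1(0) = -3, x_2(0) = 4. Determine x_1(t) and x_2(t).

x_1(t) = 5e^(2t) - 8e^(-t), x_2(t) = 4e^(-t)

Coefficient matrix A = [[2, 6], [0, -1]].
Characteristic polynomial det(A - λI) = λ^2 - λ - 2 = 0.
Eigenvalues λ = -1, 2.
For λ=-1: (A-λI) row 1 is [3, 6], so an eigenvector is (-2, 1).
For λ=2: (A-λI) row 1 is [0, 6], so an eigenvector is (-1, 0).
General solution: K_1e^(-t)(-2,1) + K_2e^(2t)(-1,0).
Applying x_1(0)=-3, x_2(0)=4 gives K_1=4, K_2=-5.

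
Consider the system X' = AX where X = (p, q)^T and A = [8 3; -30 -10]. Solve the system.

p(t) = -c_1e^(-t)cos(3t) - c_2e^(-t)sin(3t), q(t) = c_1e^(-t)sin(3t) + 3c_1e^(-t)cos(3t) + 3c_2e^(-t)sin(3t) - c_2e^(-t)cos(3t)

Coefficient matrix A = [[8, 3], [-30, -10]].
Characteristic polynomial det(A - λI) = λ^2 + 2λ + 10 = 0.
Eigenvalues λ = -1 ± 3i (complex conjugate pair).
For λ=-1+3i: an eigenvector is (-1,3) - i(0,1) = (-1, 3 - i).
A real fundamental pair from Re and Im of e^((-1+3i)t)v: X_1 = e^(-t)(cos(3t)·(-1,3) + sin(3t)·(0,1)), X_2 = e^(-t)(sin(3t)·(-1,3) - cos(3t)·(0,1)).
General solution: c_1X_1 + c_2X_2.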